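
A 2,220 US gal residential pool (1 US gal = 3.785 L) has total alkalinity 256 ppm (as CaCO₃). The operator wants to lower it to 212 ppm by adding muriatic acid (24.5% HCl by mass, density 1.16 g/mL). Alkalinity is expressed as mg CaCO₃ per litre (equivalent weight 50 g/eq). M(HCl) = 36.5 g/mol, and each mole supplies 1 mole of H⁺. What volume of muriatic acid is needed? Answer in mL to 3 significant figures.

Volume: 2,220 US gal × 3.785 L/gal = 8,403 L.
Alkalinity to neutralize: (256 − 212) = 44 mg/L as CaCO₃ × 8,403 L = 369.7 g as CaCO₃.
Equivalents of H⁺ required: 369.7 ÷ 50 g/eq = 7.394 eq = 7.394 mol HCl.
Mass of HCl: 7.394 × 36.5 = 269.9 g.
Mass of 24.5% solution: 269.9 / 0.245 = 1102 g.
Volume: 1102 g ÷ 1.16 g/mL = 949.7 mL.

950 mL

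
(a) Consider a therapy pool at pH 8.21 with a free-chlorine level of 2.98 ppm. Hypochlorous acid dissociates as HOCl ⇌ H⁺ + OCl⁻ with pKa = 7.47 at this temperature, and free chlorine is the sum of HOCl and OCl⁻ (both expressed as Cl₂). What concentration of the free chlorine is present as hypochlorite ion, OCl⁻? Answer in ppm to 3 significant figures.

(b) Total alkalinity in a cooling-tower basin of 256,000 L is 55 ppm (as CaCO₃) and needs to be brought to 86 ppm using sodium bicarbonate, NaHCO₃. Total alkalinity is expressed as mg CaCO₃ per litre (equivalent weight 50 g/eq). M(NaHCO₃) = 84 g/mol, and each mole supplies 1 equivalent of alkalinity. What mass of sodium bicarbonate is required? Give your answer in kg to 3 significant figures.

(a) 2.52 ppm; (b) 13.3 kg

(a) [OCl⁻]/[HOCl] = 10^(pH − pKa) = 10^(8.21 − 7.47) = 10^0.74 = 5.495.
(a) Fraction as HOCl = 1 / (1 + 5.495) = 0.154.
(a) OCl⁻ = (1 − 0.154) × 2.98 ppm = 2.521 ppm.

(b) Alkalinity to add: (86 − 55) = 31 mg/L as CaCO₃ × 256,000 L = 7936 g as CaCO₃.
(b) Equivalents: 7936 g ÷ 50 g/eq = 158.7 eq.
(b) NaHCO₃ supplies 1 eq per mole → 158.7 mol.
(b) Mass: 158.7 mol × 84 g/mol = 13,330 g.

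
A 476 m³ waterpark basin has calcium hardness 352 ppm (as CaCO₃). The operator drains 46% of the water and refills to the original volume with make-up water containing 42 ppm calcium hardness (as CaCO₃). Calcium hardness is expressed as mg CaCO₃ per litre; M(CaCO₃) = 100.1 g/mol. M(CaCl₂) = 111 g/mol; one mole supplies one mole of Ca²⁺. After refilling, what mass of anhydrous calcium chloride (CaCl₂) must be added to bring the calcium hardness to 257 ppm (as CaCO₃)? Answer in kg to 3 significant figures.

Volume: 476 m³ = 476,000 L.
After draining 46% and refilling: 352 × 0.54 + 42 × 0.46 = 209.4 ppm.
Deficit to target: 257 − 209.4 = 47.6 mg/L.
As CaCO₃: 47.6 mg/L × 476,000 L = 22,660 g; ÷ 100.1 = 226.3 mol Ca²⁺.
Mass: 226.3 × 111 = 25,120 g.

25.1 kg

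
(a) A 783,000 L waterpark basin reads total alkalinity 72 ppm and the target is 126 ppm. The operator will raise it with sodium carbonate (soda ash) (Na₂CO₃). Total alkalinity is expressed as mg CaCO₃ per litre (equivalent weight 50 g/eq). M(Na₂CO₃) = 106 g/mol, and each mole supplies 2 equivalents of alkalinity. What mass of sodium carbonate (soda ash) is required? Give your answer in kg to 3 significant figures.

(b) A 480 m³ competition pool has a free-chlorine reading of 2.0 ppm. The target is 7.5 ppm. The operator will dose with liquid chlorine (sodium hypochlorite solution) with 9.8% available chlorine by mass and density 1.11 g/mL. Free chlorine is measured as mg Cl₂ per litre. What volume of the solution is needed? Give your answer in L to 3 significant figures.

(a) 44.8 kg; (b) 24.3 L

(a) Alkalinity to add: (126 − 72) = 54 mg/L as CaCO₃ × 783,000 L = 42,280 g as CaCO₃.
(a) Equivalents: 42,280 g ÷ 50 g/eq = 845.6 eq.
(a) Each mole of Na₂CO₃ supplies 2 eq, so 845.6 / 2 = 422.8 mol.
(a) Mass: 422.8 mol × 106 g/mol = 44,820 g.

(b) Volume: 480 m³ = 480,000 L.
(b) Chlorine deficit: 7.5 − 2.0 = 5.5 ppm = 5.5 mg/L as Cl₂.
(b) Cl₂ equivalent needed: 5.5 mg/L × 480,000 L = 2,640,000 mg = 2640 g.
(b) Product at 9.8% available chlorine: 2640 / 0.098 = 26,940 g.
(b) Volume at density 1.11 g/mL: 26,940 g ÷ 1.11 g/mL = 24,270 mL.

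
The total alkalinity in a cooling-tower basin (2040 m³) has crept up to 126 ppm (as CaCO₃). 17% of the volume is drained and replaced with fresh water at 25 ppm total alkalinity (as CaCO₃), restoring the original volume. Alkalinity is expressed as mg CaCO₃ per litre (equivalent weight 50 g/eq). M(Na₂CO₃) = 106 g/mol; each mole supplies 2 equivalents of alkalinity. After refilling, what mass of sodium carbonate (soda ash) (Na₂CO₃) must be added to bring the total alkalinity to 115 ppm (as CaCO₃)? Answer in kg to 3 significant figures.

13.3 kg

Volume: 2040 m³ = 2,040,000 L.
After draining 17% and refilling: 126 × 0.83 + 25 × 0.17 = 108.83 ppm.
Deficit to target: 115 − 108.83 = 6.17 mg/L.
As CaCO₃: 6.17 mg/L × 2,040,000 L = 12,590 g; ÷ 50 g/eq ÷ 2 = 125.9 mol Na₂CO₃.
Mass: 125.9 × 106 = 13,340 g.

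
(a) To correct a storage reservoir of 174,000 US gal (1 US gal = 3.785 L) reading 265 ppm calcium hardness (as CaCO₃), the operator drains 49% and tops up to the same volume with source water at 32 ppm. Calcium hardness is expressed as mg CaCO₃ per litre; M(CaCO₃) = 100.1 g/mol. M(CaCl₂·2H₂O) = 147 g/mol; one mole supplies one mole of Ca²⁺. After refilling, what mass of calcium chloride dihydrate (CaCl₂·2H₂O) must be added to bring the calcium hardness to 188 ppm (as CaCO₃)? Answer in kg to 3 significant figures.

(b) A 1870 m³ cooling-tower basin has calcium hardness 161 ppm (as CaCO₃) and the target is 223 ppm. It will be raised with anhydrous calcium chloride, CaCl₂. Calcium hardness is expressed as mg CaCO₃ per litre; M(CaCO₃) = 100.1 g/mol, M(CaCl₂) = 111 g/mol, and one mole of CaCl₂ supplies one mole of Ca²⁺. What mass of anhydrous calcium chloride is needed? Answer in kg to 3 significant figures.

(a) 35.9 kg; (b) 129 kg

(a) Volume: 174,000 US gal × 3.785 L/gal = 658,590 L.
(a) After draining 49% and refilling: 265 × 0.51 + 32 × 0.49 = 150.83 ppm.
(a) Deficit to target: 188 − 150.83 = 37.17 mg/L.
(a) As CaCO₃: 37.17 mg/L × 658,590 L = 24,480 g; ÷ 100.1 = 244.6 mol Ca²⁺.
(a) Mass: 244.6 × 147 = 35,950 g.

(b) Volume: 1870 m³ = 1,870,000 L.
(b) Hardness to add: (223 − 161) = 62 mg/L as CaCO₃ × 1,870,000 L = 115,900 g as CaCO₃.
(b) Moles of Ca²⁺ (1 mol Ca²⁺ ≡ 1 mol CaCO₃): 115,900 / 100.1 g/mol = 1158 mol.
(b) Mass of CaCl₂: 1158 × 111 = 128,600 g.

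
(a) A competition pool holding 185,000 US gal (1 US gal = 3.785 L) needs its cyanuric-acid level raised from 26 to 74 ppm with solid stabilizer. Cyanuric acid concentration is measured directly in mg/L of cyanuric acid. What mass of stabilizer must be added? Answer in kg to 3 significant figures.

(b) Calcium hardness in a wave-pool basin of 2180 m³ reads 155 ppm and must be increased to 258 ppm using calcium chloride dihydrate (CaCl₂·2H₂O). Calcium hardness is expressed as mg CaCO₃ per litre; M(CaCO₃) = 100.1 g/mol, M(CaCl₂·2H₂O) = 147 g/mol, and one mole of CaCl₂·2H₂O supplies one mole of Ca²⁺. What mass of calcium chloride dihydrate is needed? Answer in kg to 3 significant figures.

(a) Volume: 185,000 US gal × 3.785 L/gal = 700,225 L.
(a) CYA to add: (74 − 26) = 48 mg/L × 700,225 L = 33,610 g cyanuric acid.

(b) Volume: 2180 m³ = 2,180,000 L.
(b) Hardness to add: (258 − 155) = 103 mg/L as CaCO₃ × 2,180,000 L = 224,500 g as CaCO₃.
(b) Moles of Ca²⁺ (1 mol Ca²⁺ ≡ 1 mol CaCO₃): 224,500 / 100.1 g/mol = 2243 mol.
(b) Mass of CaCl₂·2H₂O: 2243 × 147 = 329,700 g.

(a) 33.6 kg; (b) 330 kg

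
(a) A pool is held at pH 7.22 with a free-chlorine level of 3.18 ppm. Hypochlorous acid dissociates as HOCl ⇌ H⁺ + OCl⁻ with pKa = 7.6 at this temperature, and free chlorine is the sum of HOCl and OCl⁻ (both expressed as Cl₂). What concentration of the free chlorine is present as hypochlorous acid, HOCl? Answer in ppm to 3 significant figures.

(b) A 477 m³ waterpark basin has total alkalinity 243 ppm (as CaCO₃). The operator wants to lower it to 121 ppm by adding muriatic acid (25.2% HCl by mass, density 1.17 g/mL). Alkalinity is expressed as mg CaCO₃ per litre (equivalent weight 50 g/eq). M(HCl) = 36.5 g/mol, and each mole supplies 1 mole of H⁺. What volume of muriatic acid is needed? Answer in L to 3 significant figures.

(a) 2.24 ppm; (b) 144 L

(a) [OCl⁻]/[HOCl] = 10^(pH − pKa) = 10^(7.22 − 7.6) = 10^-0.38 = 0.4169.
(a) Fraction as HOCl = 1 / (1 + 0.4169) = 0.7058.
(a) HOCl = 0.7058 × 3.18 ppm = 2.244 ppm.

(b) Volume: 477 m³ = 477,000 L.
(b) Alkalinity to neutralize: (243 − 121) = 122 mg/L as CaCO₃ × 477,000 L = 58,190 g as CaCO₃.
(b) Equivalents of H⁺ required: 58,190 ÷ 50 g/eq = 1164 eq = 1164 mol HCl.
(b) Mass of HCl: 1164 × 36.5 = 42,480 g.
(b) Mass of 25.2% solution: 42,480 / 0.252 = 168,600 g.
(b) Volume: 168,600 g ÷ 1.17 g/mL = 144,100 mL.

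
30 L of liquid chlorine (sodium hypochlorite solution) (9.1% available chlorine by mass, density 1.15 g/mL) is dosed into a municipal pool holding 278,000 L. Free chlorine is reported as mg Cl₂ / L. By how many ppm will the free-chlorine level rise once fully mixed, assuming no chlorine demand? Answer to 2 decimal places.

Mass of solution: 30 L × 1000 mL/L × 1.15 g/mL = 34,500 g.
Available chlorine delivered: 34,500 g × 0.091 = 3140 g as Cl₂.
Concentration rise: 3140 g / 278,000 L = 11.29 mg/L = 11.29 ppm.

11.29 ppm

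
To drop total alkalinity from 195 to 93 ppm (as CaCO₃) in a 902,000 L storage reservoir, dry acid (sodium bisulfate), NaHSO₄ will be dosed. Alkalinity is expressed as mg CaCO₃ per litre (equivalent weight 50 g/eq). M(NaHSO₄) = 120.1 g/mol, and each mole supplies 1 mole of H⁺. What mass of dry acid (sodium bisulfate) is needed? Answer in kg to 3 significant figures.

221 kg

Alkalinity to neutralize: (195 − 93) = 102 mg/L as CaCO₃ × 902,000 L = 92,000 g as CaCO₃.
Equivalents of H⁺ required: 92,000 ÷ 50 g/eq = 1840 eq = 1840 mol NaHSO₄.
Mass of NaHSO₄: 1840 × 120.1 = 221,000 g.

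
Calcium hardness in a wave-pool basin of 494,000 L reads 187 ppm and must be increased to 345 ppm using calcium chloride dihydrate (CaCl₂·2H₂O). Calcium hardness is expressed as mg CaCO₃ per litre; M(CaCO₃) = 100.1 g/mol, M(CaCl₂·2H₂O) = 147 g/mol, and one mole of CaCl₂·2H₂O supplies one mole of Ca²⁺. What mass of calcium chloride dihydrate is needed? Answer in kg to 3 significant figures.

115 kg

Hardness to add: (345 − 187) = 158 mg/L as CaCO₃ × 494,000 L = 78,050 g as CaCO₃.
Moles of Ca²⁺ (1 mol Ca²⁺ ≡ 1 mol CaCO₃): 78,050 / 100.1 g/mol = 779.7 mol.
Mass of CaCl₂·2H₂O: 779.7 × 147 = 114,600 g.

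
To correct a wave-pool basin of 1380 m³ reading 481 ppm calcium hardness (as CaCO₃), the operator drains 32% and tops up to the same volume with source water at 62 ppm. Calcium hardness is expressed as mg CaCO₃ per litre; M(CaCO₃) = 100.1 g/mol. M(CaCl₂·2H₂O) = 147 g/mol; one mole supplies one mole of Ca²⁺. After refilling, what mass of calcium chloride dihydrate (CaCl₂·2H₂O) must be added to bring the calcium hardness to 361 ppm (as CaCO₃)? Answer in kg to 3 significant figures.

Volume: 1380 m³ = 1,380,000 L.
After draining 32% and refilling: 481 × 0.68 + 62 × 0.32 = 346.92 ppm.
Deficit to target: 361 − 346.92 = 14.08 mg/L.
As CaCO₃: 14.08 mg/L × 1,380,000 L = 19,430 g; ÷ 100.1 = 194.1 mol Ca²⁺.
Mass: 194.1 × 147 = 28,530 g.

28.5 kg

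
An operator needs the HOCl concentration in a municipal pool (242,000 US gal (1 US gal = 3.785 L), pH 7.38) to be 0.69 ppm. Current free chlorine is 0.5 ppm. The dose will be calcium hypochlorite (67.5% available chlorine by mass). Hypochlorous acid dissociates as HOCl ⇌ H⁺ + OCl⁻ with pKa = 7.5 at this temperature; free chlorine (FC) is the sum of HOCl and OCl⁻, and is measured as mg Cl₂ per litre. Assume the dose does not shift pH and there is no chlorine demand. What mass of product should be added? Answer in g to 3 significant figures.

968 g

Volume: 242,000 US gal × 3.785 L/gal = 915,970 L.
[OCl⁻]/[HOCl] = 10^(pH − pKa) = 10^(7.38 − 7.5) = 0.7586; fraction as HOCl = 1/(1 + 0.7586) = 0.5686.
Free chlorine required for 0.69 ppm HOCl: 0.69 / 0.5686 = 1.213 ppm.
FC to add: 1.213 − 0.5 = 0.7134 mg/L as Cl₂.
Cl₂ equivalent: 0.7134 mg/L × 915,970 L = 653.5 g.
Product at 67.5% available Cl: 653.5 / 0.675 = 968.1 g.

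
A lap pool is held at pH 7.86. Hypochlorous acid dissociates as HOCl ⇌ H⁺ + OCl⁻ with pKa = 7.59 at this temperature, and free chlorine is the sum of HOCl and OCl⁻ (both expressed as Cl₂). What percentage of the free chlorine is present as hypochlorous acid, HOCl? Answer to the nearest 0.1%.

34.9%

[OCl⁻]/[HOCl] = 10^(pH − pKa) = 10^(7.86 − 7.59) = 10^0.27 = 1.862.
Fraction as HOCl = 1 / (1 + 1.862) = 0.3494.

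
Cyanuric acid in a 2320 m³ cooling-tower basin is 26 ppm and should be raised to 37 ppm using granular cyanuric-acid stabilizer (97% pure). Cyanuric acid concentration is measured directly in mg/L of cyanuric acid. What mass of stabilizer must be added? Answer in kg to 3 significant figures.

26.3 kg

Volume: 2320 m³ = 2,320,000 L.
CYA to add: (37 − 26) = 11 mg/L × 2,320,000 L = 25,520 g cyanuric acid.
At 97% purity: 25,520 / 0.97 = 26,310 g product.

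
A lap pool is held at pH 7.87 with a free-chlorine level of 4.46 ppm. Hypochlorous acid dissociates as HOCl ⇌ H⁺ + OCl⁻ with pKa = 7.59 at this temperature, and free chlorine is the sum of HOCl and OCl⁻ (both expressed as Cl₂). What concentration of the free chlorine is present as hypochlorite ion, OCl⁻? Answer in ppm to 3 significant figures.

[OCl⁻]/[HOCl] = 10^(pH − pKa) = 10^(7.87 − 7.59) = 10^0.28 = 1.905.
Fraction as HOCl = 1 / (1 + 1.905) = 0.3442.
OCl⁻ = (1 − 0.3442) × 4.46 ppm = 2.925 ppm.

2.92 ppm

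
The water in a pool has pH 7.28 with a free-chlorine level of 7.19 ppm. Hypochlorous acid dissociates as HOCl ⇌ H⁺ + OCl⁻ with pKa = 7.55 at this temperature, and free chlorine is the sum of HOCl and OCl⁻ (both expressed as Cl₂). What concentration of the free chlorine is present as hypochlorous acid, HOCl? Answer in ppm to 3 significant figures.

[OCl⁻]/[HOCl] = 10^(pH − pKa) = 10^(7.28 − 7.55) = 10^-0.27 = 0.537.
Fraction as HOCl = 1 / (1 + 0.537) = 0.6506.
HOCl = 0.6506 × 7.19 ppm = 4.678 ppm.

4.68 ppm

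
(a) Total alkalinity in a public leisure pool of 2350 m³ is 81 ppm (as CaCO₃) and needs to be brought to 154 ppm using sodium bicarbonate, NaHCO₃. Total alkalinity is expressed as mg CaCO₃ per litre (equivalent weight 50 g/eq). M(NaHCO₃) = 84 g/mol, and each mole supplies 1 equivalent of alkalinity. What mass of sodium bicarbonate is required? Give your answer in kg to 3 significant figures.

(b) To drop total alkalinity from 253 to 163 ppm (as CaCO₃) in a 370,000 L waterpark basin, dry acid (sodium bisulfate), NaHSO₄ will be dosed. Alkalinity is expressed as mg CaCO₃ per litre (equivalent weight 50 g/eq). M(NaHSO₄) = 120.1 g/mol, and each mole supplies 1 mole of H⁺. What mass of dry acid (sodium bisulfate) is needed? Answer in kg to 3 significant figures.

(a) Volume: 2350 m³ = 2,350,000 L.
(a) Alkalinity to add: (154 − 81) = 73 mg/L as CaCO₃ × 2,350,000 L = 171,600 g as CaCO₃.
(a) Equivalents: 171,600 g ÷ 50 g/eq = 3431 eq.
(a) NaHCO₃ supplies 1 eq per mole → 3431 mol.
(a) Mass: 3431 mol × 84 g/mol = 288,200 g.

(b) Alkalinity to neutralize: (253 − 163) = 90 mg/L as CaCO₃ × 370,000 L = 33,300 g as CaCO₃.
(b) Equivalents of H⁺ required: 33,300 ÷ 50 g/eq = 666 eq = 666 mol NaHSO₄.
(b) Mass of NaHSO₄: 666 × 120.1 = 79,990 g.

(a) 288 kg; (b) 80.0 kg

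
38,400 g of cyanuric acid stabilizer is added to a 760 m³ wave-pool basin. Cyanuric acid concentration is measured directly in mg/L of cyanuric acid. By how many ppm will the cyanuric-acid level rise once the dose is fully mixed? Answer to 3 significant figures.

Volume: 760 m³ = 760,000 L.
Rise: 38,400 g / 760,000 L × 1000 = 50.53 mg/L.

50.5 ppm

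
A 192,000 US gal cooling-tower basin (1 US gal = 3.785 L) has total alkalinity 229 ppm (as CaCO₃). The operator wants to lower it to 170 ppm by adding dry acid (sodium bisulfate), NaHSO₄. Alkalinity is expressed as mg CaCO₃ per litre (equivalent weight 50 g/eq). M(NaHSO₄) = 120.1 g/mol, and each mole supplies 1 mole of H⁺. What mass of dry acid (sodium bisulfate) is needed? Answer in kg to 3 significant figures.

Volume: 192,000 US gal × 3.785 L/gal = 726,720 L.
Alkalinity to neutralize: (229 − 170) = 59 mg/L as CaCO₃ × 726,720 L = 42,880 g as CaCO₃.
Equivalents of H⁺ required: 42,880 ÷ 50 g/eq = 857.5 eq = 857.5 mol NaHSO₄.
Mass of NaHSO₄: 857.5 × 120.1 = 103,000 g.

103 kg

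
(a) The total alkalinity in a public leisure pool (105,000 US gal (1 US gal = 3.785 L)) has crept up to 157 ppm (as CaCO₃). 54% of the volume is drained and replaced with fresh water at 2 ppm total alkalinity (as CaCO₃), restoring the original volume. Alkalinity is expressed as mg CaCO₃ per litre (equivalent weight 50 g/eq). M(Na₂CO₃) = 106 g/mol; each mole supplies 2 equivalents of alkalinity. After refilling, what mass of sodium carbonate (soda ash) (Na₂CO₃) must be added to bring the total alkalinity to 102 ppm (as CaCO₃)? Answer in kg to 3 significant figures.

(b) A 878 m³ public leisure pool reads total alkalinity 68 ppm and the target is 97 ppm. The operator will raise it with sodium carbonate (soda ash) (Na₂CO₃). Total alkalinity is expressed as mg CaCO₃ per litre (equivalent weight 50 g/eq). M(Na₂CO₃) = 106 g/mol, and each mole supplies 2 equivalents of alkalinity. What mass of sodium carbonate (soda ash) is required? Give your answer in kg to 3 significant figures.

(a) 12.1 kg; (b) 27.0 kg

(a) Volume: 105,000 US gal × 3.785 L/gal = 397,425 L.
(a) After draining 54% and refilling: 157 × 0.46 + 2 × 0.54 = 73.3 ppm.
(a) Deficit to target: 102 − 73.3 = 28.7 mg/L.
(a) As CaCO₃: 28.7 mg/L × 397,425 L = 11,410 g; ÷ 50 g/eq ÷ 2 = 114.1 mol Na₂CO₃.
(a) Mass: 114.1 × 106 = 12,090 g.

(b) Volume: 878 m³ = 878,000 L.
(b) Alkalinity to add: (97 − 68) = 29 mg/L as CaCO₃ × 878,000 L = 25,460 g as CaCO₃.
(b) Equivalents: 25,460 g ÷ 50 g/eq = 509.2 eq.
(b) Each mole of Na₂CO₃ supplies 2 eq, so 509.2 / 2 = 254.6 mol.
(b) Mass: 254.6 mol × 106 g/mol = 26,990 g.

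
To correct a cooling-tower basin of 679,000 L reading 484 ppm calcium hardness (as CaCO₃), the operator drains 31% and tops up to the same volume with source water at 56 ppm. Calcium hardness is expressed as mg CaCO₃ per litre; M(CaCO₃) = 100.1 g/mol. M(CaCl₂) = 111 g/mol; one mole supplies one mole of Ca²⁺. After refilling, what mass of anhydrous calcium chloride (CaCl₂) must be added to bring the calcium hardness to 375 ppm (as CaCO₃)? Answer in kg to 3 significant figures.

After draining 31% and refilling: 484 × 0.69 + 56 × 0.31 = 351.32 ppm.
Deficit to target: 375 − 351.32 = 23.68 mg/L.
As CaCO₃: 23.68 mg/L × 679,000 L = 16,080 g; ÷ 100.1 = 160.6 mol Ca²⁺.
Mass: 160.6 × 111 = 17,830 g.

17.8 kg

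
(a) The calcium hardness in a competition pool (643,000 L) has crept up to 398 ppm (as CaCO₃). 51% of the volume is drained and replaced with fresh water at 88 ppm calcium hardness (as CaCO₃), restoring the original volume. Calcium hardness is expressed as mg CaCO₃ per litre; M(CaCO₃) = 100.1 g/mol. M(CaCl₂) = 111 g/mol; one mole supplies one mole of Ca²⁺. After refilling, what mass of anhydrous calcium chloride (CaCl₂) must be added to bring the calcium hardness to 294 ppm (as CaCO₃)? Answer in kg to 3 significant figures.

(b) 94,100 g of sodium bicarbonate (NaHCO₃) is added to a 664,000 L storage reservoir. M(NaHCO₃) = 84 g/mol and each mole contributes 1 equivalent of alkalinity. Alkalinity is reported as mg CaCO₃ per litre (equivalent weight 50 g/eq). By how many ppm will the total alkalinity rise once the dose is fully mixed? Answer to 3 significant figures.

(a) 38.6 kg; (b) 84.4 ppm

(a) After draining 51% and refilling: 398 × 0.49 + 88 × 0.51 = 239.9 ppm.
(a) Deficit to target: 294 − 239.9 = 54.1 mg/L.
(a) As CaCO₃: 54.1 mg/L × 643,000 L = 34,790 g; ÷ 100.1 = 347.5 mol Ca²⁺.
(a) Mass: 347.5 × 111 = 38,570 g.

(b) Moles of NaHCO₃: 94,100 g ÷ 84 g/mol = 1120 mol → 1120 eq of alkalinity.
(b) As CaCO₃: 1120 eq × 50 g/eq = 56,010 g.
(b) Rise: 56,010 g / 664,000 L × 1000 = 84.36 mg/L.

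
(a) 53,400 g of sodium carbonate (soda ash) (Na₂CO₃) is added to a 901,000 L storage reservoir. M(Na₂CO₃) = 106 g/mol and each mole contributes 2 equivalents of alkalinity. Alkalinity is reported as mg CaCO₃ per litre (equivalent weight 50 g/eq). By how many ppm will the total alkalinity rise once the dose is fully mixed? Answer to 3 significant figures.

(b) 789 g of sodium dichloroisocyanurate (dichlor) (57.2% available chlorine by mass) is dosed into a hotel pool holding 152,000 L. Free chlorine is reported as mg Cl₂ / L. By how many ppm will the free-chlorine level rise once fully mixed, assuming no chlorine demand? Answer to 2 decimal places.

(a) 55.9 ppm; (b) 2.97 ppm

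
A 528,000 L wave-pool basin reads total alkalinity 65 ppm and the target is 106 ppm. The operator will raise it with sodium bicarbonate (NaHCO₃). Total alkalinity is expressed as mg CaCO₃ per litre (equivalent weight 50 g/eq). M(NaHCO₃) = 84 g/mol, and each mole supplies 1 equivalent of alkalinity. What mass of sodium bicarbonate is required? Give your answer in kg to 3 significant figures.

Alkalinity to add: (106 − 65) = 41 mg/L as CaCO₃ × 528,000 L = 21,650 g as CaCO₃.
Equivalents: 21,650 g ÷ 50 g/eq = 433 eq.
NaHCO₃ supplies 1 eq per mole → 433 mol.
Mass: 433 mol × 84 g/mol = 36,370 g.

36.4 kg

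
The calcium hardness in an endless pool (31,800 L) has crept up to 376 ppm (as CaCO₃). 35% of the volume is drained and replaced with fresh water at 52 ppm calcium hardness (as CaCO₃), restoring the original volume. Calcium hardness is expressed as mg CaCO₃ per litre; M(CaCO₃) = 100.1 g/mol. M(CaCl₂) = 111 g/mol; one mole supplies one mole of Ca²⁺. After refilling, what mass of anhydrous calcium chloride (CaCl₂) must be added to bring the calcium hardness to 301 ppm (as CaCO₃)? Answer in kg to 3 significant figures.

1.35 kg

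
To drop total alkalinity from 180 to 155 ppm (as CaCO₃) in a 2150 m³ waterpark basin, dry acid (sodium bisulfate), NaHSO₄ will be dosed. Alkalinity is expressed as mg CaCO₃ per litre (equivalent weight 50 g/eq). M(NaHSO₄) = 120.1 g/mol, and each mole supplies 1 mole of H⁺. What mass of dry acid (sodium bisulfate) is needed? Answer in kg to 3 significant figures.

Volume: 2150 m³ = 2,150,000 L.
Alkalinity to neutralize: (180 − 155) = 25 mg/L as CaCO₃ × 2,150,000 L = 53,750 g as CaCO₃.
Equivalents of H⁺ required: 53,750 ÷ 50 g/eq = 1075 eq = 1075 mol NaHSO₄.
Mass of NaHSO₄: 1075 × 120.1 = 129,100 g.

129 kg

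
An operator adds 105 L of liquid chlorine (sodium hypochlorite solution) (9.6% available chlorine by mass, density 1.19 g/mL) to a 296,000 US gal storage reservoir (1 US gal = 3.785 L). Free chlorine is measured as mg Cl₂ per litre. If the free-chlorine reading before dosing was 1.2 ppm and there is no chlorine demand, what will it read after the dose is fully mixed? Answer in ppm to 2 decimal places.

Volume: 296,000 US gal × 3.785 L/gal = 1,120,360 L.
Mass of solution: 105 L × 1000 mL/L × 1.19 g/mL = 125,000 g.
Available chlorine delivered: 125,000 g × 0.096 = 12,000 g as Cl₂.
Concentration rise: 12,000 g / 1,120,360 L = 10.71 mg/L = 10.71 ppm.
Final FC: 1.2 + 10.71 = 11.91 ppm.

11.91 ppm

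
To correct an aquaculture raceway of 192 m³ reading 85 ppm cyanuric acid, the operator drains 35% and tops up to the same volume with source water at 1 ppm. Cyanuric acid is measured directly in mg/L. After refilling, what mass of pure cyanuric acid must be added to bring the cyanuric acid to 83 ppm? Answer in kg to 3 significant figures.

Volume: 192 m³ = 192,000 L.
After draining 35% and refilling: 85 × 0.65 + 1 × 0.35 = 55.6 ppm.
Deficit to target: 83 − 55.6 = 27.4 mg/L.
Mass: 27.4 mg/L × 192,000 L = 5261 g cyanuric acid.

5.26 kg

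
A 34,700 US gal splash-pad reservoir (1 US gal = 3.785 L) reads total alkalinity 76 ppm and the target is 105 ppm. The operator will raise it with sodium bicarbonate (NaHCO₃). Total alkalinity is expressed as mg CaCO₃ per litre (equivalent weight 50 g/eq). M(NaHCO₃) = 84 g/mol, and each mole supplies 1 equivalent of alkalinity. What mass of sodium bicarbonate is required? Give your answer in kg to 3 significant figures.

6.40 kg

Volume: 34,700 US gal × 3.785 L/gal = 131,340 L.
Alkalinity to add: (105 − 76) = 29 mg/L as CaCO₃ × 131,340 L = 3809 g as CaCO₃.
Equivalents: 3809 g ÷ 50 g/eq = 76.18 eq.
NaHCO₃ supplies 1 eq per mole → 76.18 mol.
Mass: 76.18 mol × 84 g/mol = 6399 g.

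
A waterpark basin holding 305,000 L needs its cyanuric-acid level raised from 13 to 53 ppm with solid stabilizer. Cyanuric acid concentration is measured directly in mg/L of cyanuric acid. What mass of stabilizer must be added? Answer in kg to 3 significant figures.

CYA to add: (53 − 13) = 40 mg/L × 305,000 L = 12,200 g cyanuric acid.

12.2 kg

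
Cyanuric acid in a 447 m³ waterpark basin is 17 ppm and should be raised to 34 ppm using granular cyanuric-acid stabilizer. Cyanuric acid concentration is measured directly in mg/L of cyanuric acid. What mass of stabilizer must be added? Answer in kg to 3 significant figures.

7.60 kg

Volume: 447 m³ = 447,000 L.
CYA to add: (34 − 17) = 17 mg/L × 447,000 L = 7599 g cyanuric acid.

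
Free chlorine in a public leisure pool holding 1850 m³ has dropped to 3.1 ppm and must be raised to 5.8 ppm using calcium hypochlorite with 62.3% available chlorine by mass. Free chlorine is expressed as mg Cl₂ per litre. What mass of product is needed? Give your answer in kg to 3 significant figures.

Volume: 1850 m³ = 1,850,000 L.
Chlorine deficit: 5.8 − 3.1 = 2.7 ppm = 2.7 mg/L as Cl₂.
Cl₂ equivalent needed: 2.7 mg/L × 1,850,000 L = 4,995,000 mg = 4995 g.
Product at 62.3% available chlorine: 4995 / 0.623 = 8018 g.

8.02 kg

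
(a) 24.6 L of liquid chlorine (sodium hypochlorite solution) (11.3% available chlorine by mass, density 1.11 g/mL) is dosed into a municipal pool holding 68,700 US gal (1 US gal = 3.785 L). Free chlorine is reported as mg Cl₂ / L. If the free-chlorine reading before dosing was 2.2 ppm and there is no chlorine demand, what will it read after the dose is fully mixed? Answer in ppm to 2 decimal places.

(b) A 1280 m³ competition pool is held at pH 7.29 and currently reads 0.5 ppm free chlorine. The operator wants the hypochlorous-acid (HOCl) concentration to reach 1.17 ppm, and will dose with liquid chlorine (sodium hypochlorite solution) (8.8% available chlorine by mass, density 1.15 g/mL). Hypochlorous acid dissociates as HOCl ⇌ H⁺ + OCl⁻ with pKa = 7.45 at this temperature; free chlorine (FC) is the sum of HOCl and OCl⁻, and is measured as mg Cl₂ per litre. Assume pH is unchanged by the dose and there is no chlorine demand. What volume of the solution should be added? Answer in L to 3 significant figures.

(a) Volume: 68,700 US gal × 3.785 L/gal = 260,030 L.
(a) Mass of solution: 24.6 L × 1000 mL/L × 1.11 g/mL = 27,310 g.
(a) Available chlorine delivered: 27,310 g × 0.113 = 3086 g as Cl₂.
(a) Concentration rise: 3086 g / 260,030 L = 11.87 mg/L = 11.87 ppm.
(a) Final FC: 2.2 + 11.87 = 14.07 ppm.

(b) Volume: 1280 m³ = 1,280,000 L.
(b) [OCl⁻]/[HOCl] = 10^(pH − pKa) = 10^(7.29 − 7.45) = 0.6918; fraction as HOCl = 1/(1 + 0.6918) = 0.5911.
(b) Free chlorine required for 1.17 ppm HOCl: 1.17 / 0.5911 = 1.979 ppm.
(b) FC to add: 1.979 − 0.5 = 1.479 mg/L as Cl₂.
(b) Cl₂ equivalent: 1.479 mg/L × 1,280,000 L = 1894 g.
(b) Product at 8.8% available Cl: 1894 / 0.088 = 21,520 g.
(b) Volume: 21,520 g ÷ 1.15 g/mL = 18,710 mL.

(a) 14.07 ppm; (b) 18.7 L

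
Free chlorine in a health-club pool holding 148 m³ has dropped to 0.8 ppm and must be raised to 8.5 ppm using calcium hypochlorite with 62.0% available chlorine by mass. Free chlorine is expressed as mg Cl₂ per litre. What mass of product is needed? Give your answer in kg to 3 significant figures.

Volume: 148 m³ = 148,000 L.
Chlorine deficit: 8.5 − 0.8 = 7.7 ppm = 7.7 mg/L as Cl₂.
Cl₂ equivalent needed: 7.7 mg/L × 148,000 L = 1,140,000 mg = 1140 g.
Product at 62.0% available chlorine: 1140 / 0.62 = 1838 g.

1.84 kg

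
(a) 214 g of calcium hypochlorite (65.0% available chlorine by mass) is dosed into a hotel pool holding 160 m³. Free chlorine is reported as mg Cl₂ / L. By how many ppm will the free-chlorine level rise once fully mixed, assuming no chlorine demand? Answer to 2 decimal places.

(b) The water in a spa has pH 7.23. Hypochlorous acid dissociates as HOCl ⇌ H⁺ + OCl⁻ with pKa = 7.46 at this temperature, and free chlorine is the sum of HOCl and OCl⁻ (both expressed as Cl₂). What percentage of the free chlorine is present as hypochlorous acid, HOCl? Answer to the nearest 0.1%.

(a) Volume: 160 m³ = 160,000 L.
(a) Available chlorine delivered: 214 g × 0.65 = 139.1 g as Cl₂.
(a) Concentration rise: 139.1 g / 160,000 L = 0.8694 mg/L = 0.87 ppm.

(b) [OCl⁻]/[HOCl] = 10^(pH − pKa) = 10^(7.23 − 7.46) = 10^-0.23 = 0.5888.
(b) Fraction as HOCl = 1 / (1 + 0.5888) = 0.6294.

(a) 0.87 ppm; (b) 62.9%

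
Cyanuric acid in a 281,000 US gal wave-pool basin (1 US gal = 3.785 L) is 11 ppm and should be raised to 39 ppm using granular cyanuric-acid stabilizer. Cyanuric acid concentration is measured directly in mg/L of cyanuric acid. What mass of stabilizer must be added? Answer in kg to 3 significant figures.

29.8 kg

Volume: 281,000 US gal × 3.785 L/gal = 1,063,585 L.
CYA to add: (39 − 11) = 28 mg/L × 1,063,585 L = 29,780 g cyanuric acid.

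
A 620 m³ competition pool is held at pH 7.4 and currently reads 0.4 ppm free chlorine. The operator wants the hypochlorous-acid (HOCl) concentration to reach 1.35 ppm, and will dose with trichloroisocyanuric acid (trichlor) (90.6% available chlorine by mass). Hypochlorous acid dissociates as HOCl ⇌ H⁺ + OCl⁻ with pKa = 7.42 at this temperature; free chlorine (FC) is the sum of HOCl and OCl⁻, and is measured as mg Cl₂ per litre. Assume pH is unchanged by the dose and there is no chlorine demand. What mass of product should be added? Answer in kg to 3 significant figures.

1.53 kg

Volume: 620 m³ = 620,000 L.
[OCl⁻]/[HOCl] = 10^(pH − pKa) = 10^(7.4 − 7.42) = 0.955; fraction as HOCl = 1/(1 + 0.955) = 0.5115.
Free chlorine required for 1.35 ppm HOCl: 1.35 / 0.5115 = 2.639 ppm.
FC to add: 2.639 − 0.4 = 2.239 mg/L as Cl₂.
Cl₂ equivalent: 2.239 mg/L × 620,000 L = 1388 g.
Product at 90.6% available Cl: 1388 / 0.906 = 1532 g.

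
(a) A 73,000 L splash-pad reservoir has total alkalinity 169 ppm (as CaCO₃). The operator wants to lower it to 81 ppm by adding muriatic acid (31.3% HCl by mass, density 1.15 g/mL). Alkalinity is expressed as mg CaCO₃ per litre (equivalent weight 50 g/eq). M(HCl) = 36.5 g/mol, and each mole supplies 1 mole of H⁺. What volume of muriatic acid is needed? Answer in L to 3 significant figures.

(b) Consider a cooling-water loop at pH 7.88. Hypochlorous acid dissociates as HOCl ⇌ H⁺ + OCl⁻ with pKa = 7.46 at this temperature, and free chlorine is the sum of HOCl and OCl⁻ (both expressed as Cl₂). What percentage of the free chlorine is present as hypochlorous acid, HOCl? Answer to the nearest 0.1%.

(a) 13.0 L; (b) 27.5%

(a) Alkalinity to neutralize: (169 − 81) = 88 mg/L as CaCO₃ × 73,000 L = 6424 g as CaCO₃.
(a) Equivalents of H⁺ required: 6424 ÷ 50 g/eq = 128.5 eq = 128.5 mol HCl.
(a) Mass of HCl: 128.5 × 36.5 = 4690 g.
(a) Mass of 31.3% solution: 4690 / 0.313 = 14,980 g.
(a) Volume: 14,980 g ÷ 1.15 g/mL = 13,030 mL.

(b) [OCl⁻]/[HOCl] = 10^(pH − pKa) = 10^(7.88 − 7.46) = 10^0.42 = 2.63.
(b) Fraction as HOCl = 1 / (1 + 2.63) = 0.2755.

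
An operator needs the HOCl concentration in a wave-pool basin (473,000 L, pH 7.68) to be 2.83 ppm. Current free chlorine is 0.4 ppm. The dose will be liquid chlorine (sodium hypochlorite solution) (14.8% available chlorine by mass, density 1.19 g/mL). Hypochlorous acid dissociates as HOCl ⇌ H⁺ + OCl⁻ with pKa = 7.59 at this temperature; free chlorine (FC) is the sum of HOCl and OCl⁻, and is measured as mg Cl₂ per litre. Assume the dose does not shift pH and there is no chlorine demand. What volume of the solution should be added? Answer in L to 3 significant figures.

15.9 L

[OCl⁻]/[HOCl] = 10^(pH − pKa) = 10^(7.68 − 7.59) = 1.23; fraction as HOCl = 1/(1 + 1.23) = 0.4484.
Free chlorine required for 2.83 ppm HOCl: 2.83 / 0.4484 = 6.312 ppm.
FC to add: 6.312 − 0.4 = 5.912 mg/L as Cl₂.
Cl₂ equivalent: 5.912 mg/L × 473,000 L = 2796 g.
Product at 14.8% available Cl: 2796 / 0.148 = 18,890 g.
Volume: 18,890 g ÷ 1.19 g/mL = 15,880 mL.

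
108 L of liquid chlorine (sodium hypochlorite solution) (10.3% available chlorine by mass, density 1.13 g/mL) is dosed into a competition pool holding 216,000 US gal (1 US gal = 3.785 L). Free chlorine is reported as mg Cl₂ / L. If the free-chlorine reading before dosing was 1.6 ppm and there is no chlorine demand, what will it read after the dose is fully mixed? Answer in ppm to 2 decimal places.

Volume: 216,000 US gal × 3.785 L/gal = 817,560 L.
Mass of solution: 108 L × 1000 mL/L × 1.13 g/mL = 122,000 g.
Available chlorine delivered: 122,000 g × 0.103 = 12,570 g as Cl₂.
Concentration rise: 12,570 g / 817,560 L = 15.38 mg/L = 15.38 ppm.
Final FC: 1.6 + 15.38 = 16.98 ppm.

16.98 ppm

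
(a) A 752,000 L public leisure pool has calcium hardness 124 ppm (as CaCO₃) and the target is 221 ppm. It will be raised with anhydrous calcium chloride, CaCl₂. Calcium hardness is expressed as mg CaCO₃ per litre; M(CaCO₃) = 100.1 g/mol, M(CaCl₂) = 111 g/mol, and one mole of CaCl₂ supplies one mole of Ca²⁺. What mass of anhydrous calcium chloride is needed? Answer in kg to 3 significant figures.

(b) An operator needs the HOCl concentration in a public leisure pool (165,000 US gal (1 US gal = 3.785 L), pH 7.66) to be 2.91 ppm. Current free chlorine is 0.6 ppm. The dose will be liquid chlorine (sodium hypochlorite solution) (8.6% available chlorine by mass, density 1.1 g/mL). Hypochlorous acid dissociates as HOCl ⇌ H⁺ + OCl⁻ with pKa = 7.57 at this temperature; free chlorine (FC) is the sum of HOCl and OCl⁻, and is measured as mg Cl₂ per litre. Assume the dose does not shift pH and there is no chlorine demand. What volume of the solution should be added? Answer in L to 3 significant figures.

(a) 80.9 kg; (b) 38.9 L

(a) Hardness to add: (221 − 124) = 97 mg/L as CaCO₃ × 752,000 L = 72,940 g as CaCO₃.
(a) Moles of Ca²⁺ (1 mol Ca²⁺ ≡ 1 mol CaCO₃): 72,940 / 100.1 g/mol = 728.7 mol.
(a) Mass of CaCl₂: 728.7 × 111 = 80,890 g.

(b) Volume: 165,000 US gal × 3.785 L/gal = 624,525 L.
(b) [OCl⁻]/[HOCl] = 10^(pH − pKa) = 10^(7.66 − 7.57) = 1.23; fraction as HOCl = 1/(1 + 1.23) = 0.4484.
(b) Free chlorine required for 2.91 ppm HOCl: 2.91 / 0.4484 = 6.49 ppm.
(b) FC to add: 6.49 − 0.6 = 5.89 mg/L as Cl₂.
(b) Cl₂ equivalent: 5.89 mg/L × 624,525 L = 3679 g.
(b) Product at 8.6% available Cl: 3679 / 0.086 = 42,770 g.
(b) Volume: 42,770 g ÷ 1.1 g/mL = 38,880 mL.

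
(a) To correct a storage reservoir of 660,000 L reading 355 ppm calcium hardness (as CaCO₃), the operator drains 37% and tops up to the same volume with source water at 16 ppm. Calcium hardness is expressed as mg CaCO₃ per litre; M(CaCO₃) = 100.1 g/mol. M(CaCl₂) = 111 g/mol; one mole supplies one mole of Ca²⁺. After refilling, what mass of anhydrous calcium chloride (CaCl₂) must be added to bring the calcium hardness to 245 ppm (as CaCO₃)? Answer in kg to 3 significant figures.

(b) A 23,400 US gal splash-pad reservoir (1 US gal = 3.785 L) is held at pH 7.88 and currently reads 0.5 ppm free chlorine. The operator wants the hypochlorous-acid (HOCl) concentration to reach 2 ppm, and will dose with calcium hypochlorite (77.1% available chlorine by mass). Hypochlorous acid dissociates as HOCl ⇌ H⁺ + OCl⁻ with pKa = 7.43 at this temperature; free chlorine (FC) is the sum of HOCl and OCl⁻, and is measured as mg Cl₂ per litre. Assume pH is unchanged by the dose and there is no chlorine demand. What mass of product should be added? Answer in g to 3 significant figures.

(a) 11.3 kg; (b) 820 g

(a) After draining 37% and refilling: 355 × 0.63 + 16 × 0.37 = 229.57 ppm.
(a) Deficit to target: 245 − 229.57 = 15.43 mg/L.
(a) As CaCO₃: 15.43 mg/L × 660,000 L = 10,180 g; ÷ 100.1 = 101.7 mol Ca²⁺.
(a) Mass: 101.7 × 111 = 11,290 g.

(b) Volume: 23,400 US gal × 3.785 L/gal = 88,569 L.
(b) [OCl⁻]/[HOCl] = 10^(pH − pKa) = 10^(7.88 − 7.43) = 2.818; fraction as HOCl = 1/(1 + 2.818) = 0.2619.
(b) Free chlorine required for 2 ppm HOCl: 2 / 0.2619 = 7.637 ppm.
(b) FC to add: 7.637 − 0.5 = 7.137 mg/L as Cl₂.
(b) Cl₂ equivalent: 7.137 mg/L × 88,569 L = 632.1 g.
(b) Product at 77.1% available Cl: 632.1 / 0.771 = 819.8 g.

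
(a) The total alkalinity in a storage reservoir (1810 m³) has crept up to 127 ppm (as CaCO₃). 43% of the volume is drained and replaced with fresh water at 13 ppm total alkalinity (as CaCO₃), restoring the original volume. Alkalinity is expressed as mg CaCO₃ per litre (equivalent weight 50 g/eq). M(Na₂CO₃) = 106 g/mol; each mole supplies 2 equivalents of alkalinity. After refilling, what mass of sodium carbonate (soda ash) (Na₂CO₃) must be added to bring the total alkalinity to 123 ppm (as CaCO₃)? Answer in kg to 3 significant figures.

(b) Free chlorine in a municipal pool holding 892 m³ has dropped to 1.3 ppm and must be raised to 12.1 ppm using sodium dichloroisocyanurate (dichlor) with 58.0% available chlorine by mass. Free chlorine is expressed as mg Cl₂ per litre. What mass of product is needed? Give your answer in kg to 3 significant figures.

(a) 86.4 kg; (b) 16.6 kg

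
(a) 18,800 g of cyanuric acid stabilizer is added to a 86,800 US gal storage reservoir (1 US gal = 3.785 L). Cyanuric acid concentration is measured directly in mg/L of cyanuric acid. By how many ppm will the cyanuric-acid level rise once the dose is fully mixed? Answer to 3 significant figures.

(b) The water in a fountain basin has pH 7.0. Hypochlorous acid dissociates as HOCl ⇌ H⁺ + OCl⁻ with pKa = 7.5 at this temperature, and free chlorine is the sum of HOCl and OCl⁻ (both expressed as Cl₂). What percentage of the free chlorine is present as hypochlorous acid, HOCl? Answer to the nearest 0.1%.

(a) Volume: 86,800 US gal × 3.785 L/gal = 328,538 L.
(a) Rise: 18,800 g / 328,538 L × 1000 = 57.22 mg/L.

(b) [OCl⁻]/[HOCl] = 10^(pH − pKa) = 10^(7.0 − 7.5) = 10^-0.50 = 0.3162.
(b) Fraction as HOCl = 1 / (1 + 0.3162) = 0.7597.

(a) 57.2 ppm; (b) 76.0%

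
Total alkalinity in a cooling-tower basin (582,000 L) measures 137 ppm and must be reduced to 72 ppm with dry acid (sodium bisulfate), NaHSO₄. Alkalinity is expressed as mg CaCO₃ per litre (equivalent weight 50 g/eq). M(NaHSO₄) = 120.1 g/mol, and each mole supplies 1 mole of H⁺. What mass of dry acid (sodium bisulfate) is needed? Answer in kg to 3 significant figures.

Alkalinity to neutralize: (137 − 72) = 65 mg/L as CaCO₃ × 582,000 L = 37,830 g as CaCO₃.
Equivalents of H⁺ required: 37,830 ÷ 50 g/eq = 756.6 eq = 756.6 mol NaHSO₄.
Mass of NaHSO₄: 756.6 × 120.1 = 90,870 g.

90.9 kg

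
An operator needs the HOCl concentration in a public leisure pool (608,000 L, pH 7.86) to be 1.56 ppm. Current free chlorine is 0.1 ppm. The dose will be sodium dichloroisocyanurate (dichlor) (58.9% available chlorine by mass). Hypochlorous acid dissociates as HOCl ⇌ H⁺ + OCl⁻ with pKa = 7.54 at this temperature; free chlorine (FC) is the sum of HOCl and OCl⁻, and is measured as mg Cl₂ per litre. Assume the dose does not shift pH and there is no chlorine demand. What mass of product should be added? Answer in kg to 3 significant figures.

[OCl⁻]/[HOCl] = 10^(pH − pKa) = 10^(7.86 − 7.54) = 2.089; fraction as HOCl = 1/(1 + 2.089) = 0.3237.
Free chlorine required for 1.56 ppm HOCl: 1.56 / 0.3237 = 4.819 ppm.
FC to add: 4.819 − 0.1 = 4.719 mg/L as Cl₂.
Cl₂ equivalent: 4.719 mg/L × 608,000 L = 2869 g.
Product at 58.9% available Cl: 2869 / 0.589 = 4872 g.

4.87 kg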